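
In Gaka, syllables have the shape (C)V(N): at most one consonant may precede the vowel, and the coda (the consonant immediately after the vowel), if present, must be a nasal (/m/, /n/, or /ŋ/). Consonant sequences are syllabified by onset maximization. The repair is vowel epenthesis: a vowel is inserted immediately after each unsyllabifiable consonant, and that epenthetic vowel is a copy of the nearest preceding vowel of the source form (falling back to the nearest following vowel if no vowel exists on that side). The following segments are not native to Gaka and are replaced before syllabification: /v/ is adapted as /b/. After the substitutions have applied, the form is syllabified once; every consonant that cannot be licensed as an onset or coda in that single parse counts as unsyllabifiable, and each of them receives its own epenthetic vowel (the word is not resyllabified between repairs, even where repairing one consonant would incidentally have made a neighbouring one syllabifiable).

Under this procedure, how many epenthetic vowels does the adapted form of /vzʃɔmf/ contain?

3

After substitution the input is /bzʃɔmf/.
The unsyllabifiable consonants are /b/, /z/, /f/; each receives one epenthetic vowel.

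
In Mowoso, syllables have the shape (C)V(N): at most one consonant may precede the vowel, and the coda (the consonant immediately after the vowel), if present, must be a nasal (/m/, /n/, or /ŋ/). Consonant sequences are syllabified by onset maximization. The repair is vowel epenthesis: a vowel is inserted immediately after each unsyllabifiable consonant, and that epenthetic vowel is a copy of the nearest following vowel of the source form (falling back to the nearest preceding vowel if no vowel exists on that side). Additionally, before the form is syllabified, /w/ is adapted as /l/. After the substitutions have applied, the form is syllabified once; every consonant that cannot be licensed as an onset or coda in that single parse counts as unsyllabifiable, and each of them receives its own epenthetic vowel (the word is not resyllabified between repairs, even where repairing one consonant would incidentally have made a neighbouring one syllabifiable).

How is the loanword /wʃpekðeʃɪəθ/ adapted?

leʃepekeðeʃɪəθə

Substitution: /w/ → /l/, giving /lʃpekðeʃɪəθ/.
Syllabifying with onset maximization leaves /l/, /ʃ/, /k/, /θ/ stranded (only a nasal (/m/, /n/, or /ŋ/) is licensed in coda position; onsets are limited to one consonant).
Each unlicensed consonant becomes the onset of a new syllable: /l/ → /le/, /ʃ/ → /ʃe/, /k/ → /ke/, /θ/ → /θə/.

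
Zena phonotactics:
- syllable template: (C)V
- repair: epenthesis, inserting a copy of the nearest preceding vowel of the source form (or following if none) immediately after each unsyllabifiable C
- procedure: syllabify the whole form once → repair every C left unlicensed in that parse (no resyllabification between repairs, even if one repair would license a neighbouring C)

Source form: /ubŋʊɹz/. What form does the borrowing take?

Under (C)V, the unsyllabifiable consonants are /b/, /ɹ/, /z/ (no codas are permitted; onsets are limited to one consonant).
Each unlicensed consonant becomes the onset of a new syllable: /b/ → /bu/, /ɹ/ → /ɹʊ/, /z/ → /zʊ/.

ubuŋʊɹʊzʊ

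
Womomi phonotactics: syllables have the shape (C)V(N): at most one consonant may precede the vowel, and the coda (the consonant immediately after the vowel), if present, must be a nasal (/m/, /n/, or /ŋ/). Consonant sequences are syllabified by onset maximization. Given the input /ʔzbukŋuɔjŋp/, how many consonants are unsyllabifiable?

6

The consonants /ʔ/, /z/, /k/, /j/, /ŋ/, /p/ cannot be parsed into a legal (C)V(N) syllable (only a nasal (/m/, /n/, or /ŋ/) is licensed in coda position; onsets are limited to one consonant).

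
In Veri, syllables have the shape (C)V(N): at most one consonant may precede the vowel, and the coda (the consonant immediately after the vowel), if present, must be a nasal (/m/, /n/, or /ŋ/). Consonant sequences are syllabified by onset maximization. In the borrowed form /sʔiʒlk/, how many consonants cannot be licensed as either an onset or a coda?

The consonants /s/, /ʒ/, /l/, /k/ cannot be parsed into a legal (C)V(N) syllable (only a nasal (/m/, /n/, or /ŋ/) is licensed in coda position; onsets are limited to one consonant).

4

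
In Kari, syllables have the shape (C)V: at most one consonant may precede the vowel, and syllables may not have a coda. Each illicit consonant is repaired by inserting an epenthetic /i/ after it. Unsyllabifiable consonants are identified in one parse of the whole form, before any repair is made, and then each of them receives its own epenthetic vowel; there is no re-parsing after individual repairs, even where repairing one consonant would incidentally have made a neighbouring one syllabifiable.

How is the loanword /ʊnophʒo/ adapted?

ʊnopihiʒo

The consonants /p/, /h/ cannot be parsed into a legal (C)V syllable (no codas are permitted; onsets are limited to one consonant).
Each unlicensed consonant becomes the onset of a new syllable: /p/ → /pi/, /h/ → /hi/.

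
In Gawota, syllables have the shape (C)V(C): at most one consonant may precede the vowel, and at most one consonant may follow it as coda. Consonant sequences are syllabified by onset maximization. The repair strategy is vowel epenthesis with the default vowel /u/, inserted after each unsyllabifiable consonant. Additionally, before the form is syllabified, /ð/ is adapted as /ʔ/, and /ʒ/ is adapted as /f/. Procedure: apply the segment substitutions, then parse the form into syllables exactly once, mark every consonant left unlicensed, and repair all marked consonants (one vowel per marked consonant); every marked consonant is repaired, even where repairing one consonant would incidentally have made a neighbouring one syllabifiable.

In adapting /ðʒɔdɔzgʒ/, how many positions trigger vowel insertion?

3

After substitution the input is /ʔfɔdɔzgf/.
The unsyllabifiable consonants are /ʔ/, /g/, /f/; each receives one epenthetic vowel.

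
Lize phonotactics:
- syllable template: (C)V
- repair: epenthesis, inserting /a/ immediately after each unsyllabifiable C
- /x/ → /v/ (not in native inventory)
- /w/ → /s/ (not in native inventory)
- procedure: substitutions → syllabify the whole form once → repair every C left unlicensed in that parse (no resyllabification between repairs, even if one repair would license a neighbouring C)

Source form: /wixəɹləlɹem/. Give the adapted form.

sivəɹaləlaɹema

Substitution: /w/ → /s/, /x/ → /v/, giving /sivəɹləlɹem/.
The consonants /ɹ/, /l/, /m/ cannot be parsed into a legal (C)V syllable (no codas are permitted; onsets are limited to one consonant).
Inserting the epenthetic vowel yields /ɹ/ → /ɹa/, /l/ → /la/, /m/ → /ma/.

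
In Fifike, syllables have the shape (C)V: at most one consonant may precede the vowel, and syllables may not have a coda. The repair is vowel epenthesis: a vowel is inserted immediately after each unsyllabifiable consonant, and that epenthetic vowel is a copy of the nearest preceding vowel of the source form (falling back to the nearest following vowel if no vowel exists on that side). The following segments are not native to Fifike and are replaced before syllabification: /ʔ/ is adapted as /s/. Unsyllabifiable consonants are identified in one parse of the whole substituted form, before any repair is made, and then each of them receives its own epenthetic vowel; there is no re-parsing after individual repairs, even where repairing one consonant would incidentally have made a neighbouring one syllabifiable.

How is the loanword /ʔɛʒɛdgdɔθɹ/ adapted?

Substitution: /ʔ/ → /s/, giving /sɛʒɛdgdɔθɹ/.
The consonants /d/, /g/, /θ/, /ɹ/ cannot be parsed into a legal (C)V syllable (no codas are permitted; onsets are limited to one consonant).
Each unlicensed consonant becomes the onset of a new syllable: /d/ → /dɛ/, /g/ → /gɛ/, /θ/ → /θɔ/, /ɹ/ → /ɹɔ/.

sɛʒɛdɛgɛdɔθɔɹɔ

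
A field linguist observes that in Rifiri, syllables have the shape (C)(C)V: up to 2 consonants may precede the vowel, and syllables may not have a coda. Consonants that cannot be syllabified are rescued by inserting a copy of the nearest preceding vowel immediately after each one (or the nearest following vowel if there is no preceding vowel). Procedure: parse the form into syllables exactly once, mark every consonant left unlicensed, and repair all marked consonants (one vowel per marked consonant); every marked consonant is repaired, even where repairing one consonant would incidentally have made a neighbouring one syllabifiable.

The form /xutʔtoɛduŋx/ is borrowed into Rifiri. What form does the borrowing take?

Syllabifying with onset maximization leaves /t/, /ŋ/, /x/ stranded (no codas are permitted; onsets may contain at most 2 consonants).
Each unlicensed consonant becomes the onset of a new syllable: /t/ → /tu/, /ŋ/ → /ŋu/, /x/ → /xu/.

xutuʔtoɛduŋuxu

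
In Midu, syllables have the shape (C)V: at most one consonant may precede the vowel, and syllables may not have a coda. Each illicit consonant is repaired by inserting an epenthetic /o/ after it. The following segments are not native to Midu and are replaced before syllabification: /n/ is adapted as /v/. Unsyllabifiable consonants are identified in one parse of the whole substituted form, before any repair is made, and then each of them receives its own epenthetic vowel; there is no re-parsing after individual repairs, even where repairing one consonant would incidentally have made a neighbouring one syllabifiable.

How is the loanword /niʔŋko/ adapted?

Substitution: /n/ → /v/, giving /viʔŋko/.
The consonants /ʔ/, /ŋ/ cannot be parsed into a legal (C)V syllable (no codas are permitted; onsets are limited to one consonant).
Each unlicensed consonant becomes the onset of a new syllable: /ʔ/ → /ʔo/, /ŋ/ → /ŋo/.

viʔoŋoko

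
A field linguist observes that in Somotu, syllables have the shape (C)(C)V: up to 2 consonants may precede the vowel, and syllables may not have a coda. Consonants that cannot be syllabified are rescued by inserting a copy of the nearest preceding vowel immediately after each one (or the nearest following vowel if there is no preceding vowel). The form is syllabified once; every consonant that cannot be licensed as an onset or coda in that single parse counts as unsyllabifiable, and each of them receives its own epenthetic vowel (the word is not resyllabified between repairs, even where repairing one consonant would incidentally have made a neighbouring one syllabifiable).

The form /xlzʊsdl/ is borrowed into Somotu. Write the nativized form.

xʊlzʊsʊdʊlʊ

The consonants /x/, /s/, /d/, /l/ cannot be parsed into a legal (C)(C)V syllable (no codas are permitted; onsets may contain at most 2 consonants).
Epenthesis after each stranded consonant: /x/ → /xʊ/, /s/ → /sʊ/, /d/ → /dʊ/, /l/ → /lʊ/.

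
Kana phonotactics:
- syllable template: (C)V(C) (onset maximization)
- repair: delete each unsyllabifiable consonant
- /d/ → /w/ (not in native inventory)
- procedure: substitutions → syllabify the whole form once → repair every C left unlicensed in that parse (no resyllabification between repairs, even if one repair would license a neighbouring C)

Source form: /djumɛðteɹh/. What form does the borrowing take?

Substitution: /d/ → /w/, giving /wjumɛðteɹh/.
The consonants /w/, /h/ cannot be parsed into a legal (C)V(C) syllable (at most one coda consonant is licensed; onsets are limited to one consonant).
Deleting the stranded consonants removes /w/, /h/.

jumɛðteɹ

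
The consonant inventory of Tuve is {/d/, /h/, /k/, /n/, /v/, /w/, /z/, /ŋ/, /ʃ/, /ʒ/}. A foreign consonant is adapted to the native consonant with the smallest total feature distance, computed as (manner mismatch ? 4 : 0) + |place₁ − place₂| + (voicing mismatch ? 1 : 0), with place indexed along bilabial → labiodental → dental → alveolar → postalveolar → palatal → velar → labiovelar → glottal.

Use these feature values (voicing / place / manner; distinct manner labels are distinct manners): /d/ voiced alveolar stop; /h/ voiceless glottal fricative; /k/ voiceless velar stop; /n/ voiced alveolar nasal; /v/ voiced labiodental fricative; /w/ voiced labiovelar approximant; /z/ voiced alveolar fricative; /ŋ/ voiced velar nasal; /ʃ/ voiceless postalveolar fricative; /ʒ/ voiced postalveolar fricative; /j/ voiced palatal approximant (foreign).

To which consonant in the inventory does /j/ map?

w

/w/ is closest: same manner (approximant), place distance 2 (palatal→labiovelar), same voicing; total 2. Next closest is /ŋ/ at distance 5.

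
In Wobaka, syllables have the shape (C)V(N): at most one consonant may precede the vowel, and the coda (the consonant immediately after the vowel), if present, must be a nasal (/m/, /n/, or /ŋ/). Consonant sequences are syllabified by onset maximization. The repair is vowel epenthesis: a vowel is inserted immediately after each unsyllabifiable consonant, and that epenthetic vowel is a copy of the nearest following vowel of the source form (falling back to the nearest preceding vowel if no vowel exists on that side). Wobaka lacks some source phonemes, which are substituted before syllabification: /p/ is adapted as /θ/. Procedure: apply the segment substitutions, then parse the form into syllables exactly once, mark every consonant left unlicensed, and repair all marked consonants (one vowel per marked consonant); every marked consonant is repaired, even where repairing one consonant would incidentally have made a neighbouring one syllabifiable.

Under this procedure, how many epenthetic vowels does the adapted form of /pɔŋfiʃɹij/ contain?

After substitution the input is /θɔŋfiʃɹij/.
The unsyllabifiable consonants are /ʃ/, /j/; each receives one epenthetic vowel.

2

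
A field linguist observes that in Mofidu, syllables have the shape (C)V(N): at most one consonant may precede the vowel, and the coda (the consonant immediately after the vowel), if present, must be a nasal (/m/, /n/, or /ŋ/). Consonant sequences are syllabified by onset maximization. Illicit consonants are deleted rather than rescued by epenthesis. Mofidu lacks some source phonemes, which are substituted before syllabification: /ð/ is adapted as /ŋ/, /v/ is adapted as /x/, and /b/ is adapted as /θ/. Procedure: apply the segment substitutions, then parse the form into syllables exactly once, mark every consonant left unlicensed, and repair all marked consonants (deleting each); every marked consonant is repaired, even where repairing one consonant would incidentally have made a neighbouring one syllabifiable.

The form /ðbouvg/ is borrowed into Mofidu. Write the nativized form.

Substitution: /ð/ → /ŋ/, /b/ → /θ/, /v/ → /x/, giving /ŋθouxg/.
Syllabifying with onset maximization leaves /ŋ/, /x/, /g/ stranded (only a nasal (/m/, /n/, or /ŋ/) is licensed in coda position; onsets are limited to one consonant).
Deleting the stranded consonants removes /ŋ/, /x/, /g/.

θou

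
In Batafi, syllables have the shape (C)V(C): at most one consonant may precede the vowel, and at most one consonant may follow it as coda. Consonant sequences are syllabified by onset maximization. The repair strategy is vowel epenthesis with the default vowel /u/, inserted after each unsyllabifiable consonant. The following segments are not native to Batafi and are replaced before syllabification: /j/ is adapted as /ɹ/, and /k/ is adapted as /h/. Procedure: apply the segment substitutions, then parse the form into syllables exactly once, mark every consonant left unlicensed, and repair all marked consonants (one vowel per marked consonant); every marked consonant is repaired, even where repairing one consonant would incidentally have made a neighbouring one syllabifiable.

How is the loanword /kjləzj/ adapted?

huɹuləzɹu

Substitution: /k/ → /h/, /j/ → /ɹ/, giving /hɹləzɹ/.
Under (C)V(C), the unsyllabifiable consonants are /h/, /ɹ/, /ɹ/ (at most one coda consonant is licensed; onsets are limited to one consonant).
Each unlicensed consonant becomes the onset of a new syllable: /h/ → /hu/, /ɹ/ → /ɹu/, /ɹ/ → /ɹu/.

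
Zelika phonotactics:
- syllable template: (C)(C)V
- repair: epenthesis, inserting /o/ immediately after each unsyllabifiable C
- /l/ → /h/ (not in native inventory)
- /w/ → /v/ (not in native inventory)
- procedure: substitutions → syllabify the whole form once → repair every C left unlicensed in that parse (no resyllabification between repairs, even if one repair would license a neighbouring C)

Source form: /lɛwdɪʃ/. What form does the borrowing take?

Substitution: /l/ → /h/, /w/ → /v/, giving /hɛvdɪʃ/.
Under (C)(C)V, the unsyllabifiable consonants are /ʃ/ (no codas are permitted; onsets may contain at most 2 consonants).
Inserting the epenthetic vowel yields /ʃ/ → /ʃo/.

hɛvdɪʃo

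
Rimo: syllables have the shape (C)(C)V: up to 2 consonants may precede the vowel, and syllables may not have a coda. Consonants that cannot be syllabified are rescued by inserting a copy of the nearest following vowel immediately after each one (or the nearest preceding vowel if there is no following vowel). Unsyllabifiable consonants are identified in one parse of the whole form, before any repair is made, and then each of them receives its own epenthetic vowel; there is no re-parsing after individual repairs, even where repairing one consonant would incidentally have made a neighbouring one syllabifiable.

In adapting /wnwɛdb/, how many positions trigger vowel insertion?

3

The unsyllabifiable consonants are /w/, /d/, /b/; each receives one epenthetic vowel.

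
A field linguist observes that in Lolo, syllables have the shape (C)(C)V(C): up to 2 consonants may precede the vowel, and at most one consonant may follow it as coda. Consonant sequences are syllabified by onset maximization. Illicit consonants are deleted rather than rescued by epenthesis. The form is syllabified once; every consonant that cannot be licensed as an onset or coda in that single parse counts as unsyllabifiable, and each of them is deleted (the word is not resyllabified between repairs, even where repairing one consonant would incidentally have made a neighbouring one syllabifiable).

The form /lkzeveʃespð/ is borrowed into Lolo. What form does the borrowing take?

The consonants /l/, /p/, /ð/ cannot be parsed into a legal (C)(C)V(C) syllable (at most one coda consonant is licensed; onsets may contain at most 2 consonants).
Each unlicensed consonant is deleted: /l/, /p/, /ð/.

kzeveʃes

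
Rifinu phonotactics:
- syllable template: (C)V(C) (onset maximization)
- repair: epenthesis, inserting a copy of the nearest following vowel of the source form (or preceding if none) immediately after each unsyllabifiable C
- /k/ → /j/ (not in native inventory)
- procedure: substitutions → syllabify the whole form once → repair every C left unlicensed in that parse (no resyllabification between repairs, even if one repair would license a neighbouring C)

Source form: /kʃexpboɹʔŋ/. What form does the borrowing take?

Substitution: /k/ → /j/, giving /jʃexpboɹʔŋ/.
Under (C)V(C), the unsyllabifiable consonants are /j/, /p/, /ʔ/, /ŋ/ (at most one coda consonant is licensed; onsets are limited to one consonant).
Each unlicensed consonant becomes the onset of a new syllable: /j/ → /je/, /p/ → /po/, /ʔ/ → /ʔo/, /ŋ/ → /ŋo/.

jeʃexpoboɹʔoŋo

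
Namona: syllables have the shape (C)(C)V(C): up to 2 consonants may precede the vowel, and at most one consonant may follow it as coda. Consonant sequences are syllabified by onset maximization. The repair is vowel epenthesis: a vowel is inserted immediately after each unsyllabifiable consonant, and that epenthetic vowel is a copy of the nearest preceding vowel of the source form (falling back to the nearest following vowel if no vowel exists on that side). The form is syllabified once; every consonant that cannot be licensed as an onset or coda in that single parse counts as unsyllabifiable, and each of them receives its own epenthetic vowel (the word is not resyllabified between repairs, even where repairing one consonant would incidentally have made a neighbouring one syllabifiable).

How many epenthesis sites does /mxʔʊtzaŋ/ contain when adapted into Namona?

1

The unsyllabifiable consonants are /m/; each receives one epenthetic vowel.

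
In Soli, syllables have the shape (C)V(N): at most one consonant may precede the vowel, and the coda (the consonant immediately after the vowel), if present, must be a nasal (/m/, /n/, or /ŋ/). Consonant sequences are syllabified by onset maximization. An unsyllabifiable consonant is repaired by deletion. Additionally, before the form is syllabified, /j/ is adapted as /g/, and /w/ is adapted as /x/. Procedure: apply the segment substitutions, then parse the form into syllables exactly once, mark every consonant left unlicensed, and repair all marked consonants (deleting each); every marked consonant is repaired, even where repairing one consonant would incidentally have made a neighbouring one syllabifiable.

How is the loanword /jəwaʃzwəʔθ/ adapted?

Substitution: /j/ → /g/, /w/ → /x/, giving /gəxaʃzxəʔθ/.
Syllabifying with onset maximization leaves /ʃ/, /z/, /ʔ/, /θ/ stranded (only a nasal (/m/, /n/, or /ŋ/) is licensed in coda position; onsets are limited to one consonant).
Each unlicensed consonant is deleted: /ʃ/, /z/, /ʔ/, /θ/.

gəxaxə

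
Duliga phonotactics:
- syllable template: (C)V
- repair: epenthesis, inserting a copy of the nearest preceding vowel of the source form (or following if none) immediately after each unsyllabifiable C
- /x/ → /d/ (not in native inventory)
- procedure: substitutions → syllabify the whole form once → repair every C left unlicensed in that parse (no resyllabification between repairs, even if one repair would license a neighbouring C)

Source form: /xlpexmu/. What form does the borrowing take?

delepedemu

Substitution: /x/ → /d/, giving /dlpedmu/.
Syllabifying with onset maximization leaves /d/, /l/, /d/ stranded (no codas are permitted; onsets are limited to one consonant).
Epenthesis after each stranded consonant: /d/ → /de/, /l/ → /le/, /d/ → /de/.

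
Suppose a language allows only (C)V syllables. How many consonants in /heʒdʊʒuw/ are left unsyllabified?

2

Under (C)V, the unsyllabifiable consonants are /ʒ/, /w/ (no codas are permitted; onsets are limited to one consonant).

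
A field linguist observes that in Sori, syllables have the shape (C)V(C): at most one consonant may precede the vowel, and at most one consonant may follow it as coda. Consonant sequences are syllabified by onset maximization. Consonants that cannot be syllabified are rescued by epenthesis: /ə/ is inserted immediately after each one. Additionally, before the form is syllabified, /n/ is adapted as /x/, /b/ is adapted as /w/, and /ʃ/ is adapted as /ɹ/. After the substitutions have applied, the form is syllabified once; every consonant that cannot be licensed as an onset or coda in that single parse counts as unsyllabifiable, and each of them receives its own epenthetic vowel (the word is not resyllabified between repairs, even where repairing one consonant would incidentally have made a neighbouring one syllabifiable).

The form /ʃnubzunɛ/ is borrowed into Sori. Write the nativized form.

ɹəxuwzuxɛ

Substitution: /ʃ/ → /ɹ/, /n/ → /x/, /b/ → /w/, giving /ɹxuwzuxɛ/.
The consonants /ɹ/ cannot be parsed into a legal (C)V(C) syllable (at most one coda consonant is licensed; onsets are limited to one consonant).
Each unlicensed consonant becomes the onset of a new syllable: /ɹ/ → /ɹə/.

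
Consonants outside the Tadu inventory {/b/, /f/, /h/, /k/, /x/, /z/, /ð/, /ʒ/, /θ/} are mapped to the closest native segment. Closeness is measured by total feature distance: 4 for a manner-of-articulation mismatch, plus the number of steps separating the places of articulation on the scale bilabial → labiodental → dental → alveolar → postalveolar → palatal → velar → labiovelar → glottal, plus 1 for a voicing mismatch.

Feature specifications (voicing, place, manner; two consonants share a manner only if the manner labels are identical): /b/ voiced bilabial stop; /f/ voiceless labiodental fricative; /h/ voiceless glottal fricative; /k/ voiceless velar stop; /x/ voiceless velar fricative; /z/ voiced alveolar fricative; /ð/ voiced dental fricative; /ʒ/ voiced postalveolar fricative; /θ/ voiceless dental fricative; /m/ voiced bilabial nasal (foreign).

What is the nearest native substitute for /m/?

b

/b/ is closest: manner differs (nasal→stop, +4), place distance 0 (bilabial→bilabial), same voicing; total 4. Next closest is /f/ at distance 6.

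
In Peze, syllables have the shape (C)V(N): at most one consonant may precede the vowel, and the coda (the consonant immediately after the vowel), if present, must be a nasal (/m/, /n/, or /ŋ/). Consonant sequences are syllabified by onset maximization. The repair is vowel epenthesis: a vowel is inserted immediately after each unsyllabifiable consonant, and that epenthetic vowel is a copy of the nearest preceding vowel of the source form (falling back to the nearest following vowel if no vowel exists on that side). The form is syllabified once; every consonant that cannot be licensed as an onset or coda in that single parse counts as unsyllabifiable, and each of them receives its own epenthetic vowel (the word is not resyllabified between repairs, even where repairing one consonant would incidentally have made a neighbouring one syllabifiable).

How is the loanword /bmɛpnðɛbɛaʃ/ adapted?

Syllabifying with onset maximization leaves /b/, /p/, /n/, /ʃ/ stranded (only a nasal (/m/, /n/, or /ŋ/) is licensed in coda position; onsets are limited to one consonant).
Epenthesis after each stranded consonant: /b/ → /bɛ/, /p/ → /pɛ/, /n/ → /nɛ/, /ʃ/ → /ʃa/.

bɛmɛpɛnɛðɛbɛaʃa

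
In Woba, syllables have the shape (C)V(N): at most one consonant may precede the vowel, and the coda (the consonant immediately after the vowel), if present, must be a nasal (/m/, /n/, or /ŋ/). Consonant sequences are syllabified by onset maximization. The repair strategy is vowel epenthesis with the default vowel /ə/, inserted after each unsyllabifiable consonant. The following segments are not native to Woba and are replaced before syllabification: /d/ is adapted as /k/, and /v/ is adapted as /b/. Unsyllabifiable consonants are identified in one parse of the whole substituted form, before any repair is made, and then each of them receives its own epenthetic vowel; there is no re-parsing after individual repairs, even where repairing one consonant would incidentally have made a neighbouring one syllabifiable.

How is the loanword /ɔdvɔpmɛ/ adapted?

Substitution: /d/ → /k/, /v/ → /b/, giving /ɔkbɔpmɛ/.
The consonants /k/, /p/ cannot be parsed into a legal (C)V(N) syllable (only a nasal (/m/, /n/, or /ŋ/) is licensed in coda position; onsets are limited to one consonant).
Each unlicensed consonant becomes the onset of a new syllable: /k/ → /kə/, /p/ → /pə/.

ɔkəbɔpəmɛ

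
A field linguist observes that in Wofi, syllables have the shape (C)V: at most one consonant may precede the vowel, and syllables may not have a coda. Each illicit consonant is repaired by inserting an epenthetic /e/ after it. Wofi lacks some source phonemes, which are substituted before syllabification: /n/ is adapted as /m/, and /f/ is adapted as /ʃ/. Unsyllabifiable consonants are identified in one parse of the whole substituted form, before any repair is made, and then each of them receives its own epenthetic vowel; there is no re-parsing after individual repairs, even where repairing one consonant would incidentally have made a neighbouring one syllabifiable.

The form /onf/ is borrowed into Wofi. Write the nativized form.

Substitution: /n/ → /m/, /f/ → /ʃ/, giving /omʃ/.
Under (C)V, the unsyllabifiable consonants are /m/, /ʃ/ (no codas are permitted; onsets are limited to one consonant).
Each unlicensed consonant becomes the onset of a new syllable: /m/ → /me/, /ʃ/ → /ʃe/.

omeʃe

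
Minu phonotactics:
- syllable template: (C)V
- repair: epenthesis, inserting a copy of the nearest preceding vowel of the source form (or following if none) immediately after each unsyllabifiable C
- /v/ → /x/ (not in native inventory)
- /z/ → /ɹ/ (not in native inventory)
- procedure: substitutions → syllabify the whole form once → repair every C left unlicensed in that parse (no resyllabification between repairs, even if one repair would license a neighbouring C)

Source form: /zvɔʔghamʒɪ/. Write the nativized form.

ɹɔxɔʔɔgɔhamaʒɪ

Substitution: /z/ → /ɹ/, /v/ → /x/, giving /ɹxɔʔghamʒɪ/.
Syllabifying with onset maximization leaves /ɹ/, /ʔ/, /g/, /m/ stranded (no codas are permitted; onsets are limited to one consonant).
Each unlicensed consonant becomes the onset of a new syllable: /ɹ/ → /ɹɔ/, /ʔ/ → /ʔɔ/, /g/ → /gɔ/, /m/ → /ma/.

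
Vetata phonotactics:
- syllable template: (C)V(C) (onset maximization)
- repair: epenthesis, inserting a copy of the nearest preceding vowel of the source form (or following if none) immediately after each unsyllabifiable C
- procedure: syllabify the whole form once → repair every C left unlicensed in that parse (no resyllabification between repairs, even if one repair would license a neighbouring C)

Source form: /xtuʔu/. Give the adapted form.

xutuʔu

The consonants /x/ cannot be parsed into a legal (C)V(C) syllable (at most one coda consonant is licensed; onsets are limited to one consonant).
Inserting the epenthetic vowel yields /x/ → /xu/.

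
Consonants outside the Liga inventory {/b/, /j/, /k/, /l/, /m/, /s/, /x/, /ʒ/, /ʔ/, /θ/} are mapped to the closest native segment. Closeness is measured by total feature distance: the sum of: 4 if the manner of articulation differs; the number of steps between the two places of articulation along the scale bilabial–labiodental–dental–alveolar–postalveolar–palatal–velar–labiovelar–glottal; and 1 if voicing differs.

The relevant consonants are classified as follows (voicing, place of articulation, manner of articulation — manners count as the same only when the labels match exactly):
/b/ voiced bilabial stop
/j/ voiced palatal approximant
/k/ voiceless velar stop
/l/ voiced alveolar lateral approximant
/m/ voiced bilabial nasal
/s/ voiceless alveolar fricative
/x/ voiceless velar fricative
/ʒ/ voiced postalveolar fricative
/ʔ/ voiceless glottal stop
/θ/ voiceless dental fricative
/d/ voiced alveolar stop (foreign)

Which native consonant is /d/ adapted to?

/b/ is closest: same manner (stop), place distance 3 (alveolar→bilabial), same voicing; total 3. Next closest is /k/ at distance 4.

b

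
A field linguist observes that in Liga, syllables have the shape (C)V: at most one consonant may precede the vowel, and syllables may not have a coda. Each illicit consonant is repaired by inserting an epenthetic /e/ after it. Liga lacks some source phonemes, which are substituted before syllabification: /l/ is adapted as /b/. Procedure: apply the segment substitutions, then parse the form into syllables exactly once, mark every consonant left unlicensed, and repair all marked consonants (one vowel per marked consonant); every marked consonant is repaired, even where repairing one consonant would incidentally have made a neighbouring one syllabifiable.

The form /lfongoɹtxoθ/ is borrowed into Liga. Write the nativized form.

befonegoɹetexoθe

Substitution: /l/ → /b/, giving /bfongoɹtxoθ/.
Syllabifying with onset maximization leaves /b/, /n/, /ɹ/, /t/, /θ/ stranded (no codas are permitted; onsets are limited to one consonant).
Each unlicensed consonant becomes the onset of a new syllable: /b/ → /be/, /n/ → /ne/, /ɹ/ → /ɹe/, /t/ → /te/, /θ/ → /θe/.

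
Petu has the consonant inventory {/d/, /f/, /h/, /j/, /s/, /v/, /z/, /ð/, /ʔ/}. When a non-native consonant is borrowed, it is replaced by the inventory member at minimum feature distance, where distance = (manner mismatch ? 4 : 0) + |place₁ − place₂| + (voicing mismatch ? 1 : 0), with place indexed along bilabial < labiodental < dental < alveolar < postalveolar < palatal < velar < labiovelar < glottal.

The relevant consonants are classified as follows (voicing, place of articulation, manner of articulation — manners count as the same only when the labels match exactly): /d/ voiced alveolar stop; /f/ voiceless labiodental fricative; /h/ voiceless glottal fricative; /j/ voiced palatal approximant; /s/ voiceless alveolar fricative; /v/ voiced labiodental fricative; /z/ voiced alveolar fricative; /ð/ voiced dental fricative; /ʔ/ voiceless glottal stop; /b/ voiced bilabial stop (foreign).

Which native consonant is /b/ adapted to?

d

/d/ is closest: same manner (stop), place distance 3 (bilabial→alveolar), same voicing; total 3. Next closest is /v/ at distance 5.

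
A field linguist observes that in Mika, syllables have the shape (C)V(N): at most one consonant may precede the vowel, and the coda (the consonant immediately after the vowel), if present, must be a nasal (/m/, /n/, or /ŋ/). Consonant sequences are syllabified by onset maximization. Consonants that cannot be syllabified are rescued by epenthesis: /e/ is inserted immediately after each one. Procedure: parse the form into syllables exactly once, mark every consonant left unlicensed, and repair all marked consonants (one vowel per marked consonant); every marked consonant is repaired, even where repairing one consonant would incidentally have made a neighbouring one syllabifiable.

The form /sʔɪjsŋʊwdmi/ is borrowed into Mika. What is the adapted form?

seʔɪjeseŋʊwedemi

The consonants /s/, /j/, /s/, /w/, /d/ cannot be parsed into a legal (C)V(N) syllable (only a nasal (/m/, /n/, or /ŋ/) is licensed in coda position; onsets are limited to one consonant).
Epenthesis after each stranded consonant: /s/ → /se/, /j/ → /je/, /s/ → /se/, /w/ → /we/, /d/ → /de/.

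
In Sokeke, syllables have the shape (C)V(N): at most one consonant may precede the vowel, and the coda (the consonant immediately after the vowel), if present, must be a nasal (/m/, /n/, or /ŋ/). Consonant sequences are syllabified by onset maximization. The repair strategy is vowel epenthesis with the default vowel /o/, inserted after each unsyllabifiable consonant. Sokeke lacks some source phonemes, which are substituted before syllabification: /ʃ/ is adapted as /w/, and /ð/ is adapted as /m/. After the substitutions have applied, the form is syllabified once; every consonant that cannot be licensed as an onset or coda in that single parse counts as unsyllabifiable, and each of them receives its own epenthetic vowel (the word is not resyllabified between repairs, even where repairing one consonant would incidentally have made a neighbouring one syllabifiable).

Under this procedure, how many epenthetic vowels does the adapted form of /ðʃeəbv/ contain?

After substitution the input is /mweəbv/.
The unsyllabifiable consonants are /m/, /b/, /v/; each receives one epenthetic vowel.

3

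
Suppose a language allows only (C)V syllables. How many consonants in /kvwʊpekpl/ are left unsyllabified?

The consonants /k/, /v/, /k/, /p/, /l/ cannot be parsed into a legal (C)V syllable (no codas are permitted; onsets are limited to one consonant).

5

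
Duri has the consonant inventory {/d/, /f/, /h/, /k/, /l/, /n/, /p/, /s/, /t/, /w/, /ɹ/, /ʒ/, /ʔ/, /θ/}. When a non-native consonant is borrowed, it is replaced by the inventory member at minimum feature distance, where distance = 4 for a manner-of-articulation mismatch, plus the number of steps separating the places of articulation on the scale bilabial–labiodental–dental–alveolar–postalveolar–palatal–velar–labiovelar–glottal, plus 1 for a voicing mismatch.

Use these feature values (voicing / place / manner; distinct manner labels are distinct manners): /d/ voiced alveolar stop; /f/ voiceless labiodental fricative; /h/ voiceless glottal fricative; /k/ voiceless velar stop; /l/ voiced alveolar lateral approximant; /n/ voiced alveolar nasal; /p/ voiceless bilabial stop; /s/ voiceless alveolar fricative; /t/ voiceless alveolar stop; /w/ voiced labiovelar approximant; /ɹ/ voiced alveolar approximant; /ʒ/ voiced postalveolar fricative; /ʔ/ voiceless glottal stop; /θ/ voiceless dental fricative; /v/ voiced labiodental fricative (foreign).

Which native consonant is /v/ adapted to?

/f/ is closest: same manner (fricative), place distance 0 (labiodental→labiodental), voicing differs (+1); total 1. Next closest is /θ/ at distance 2.

f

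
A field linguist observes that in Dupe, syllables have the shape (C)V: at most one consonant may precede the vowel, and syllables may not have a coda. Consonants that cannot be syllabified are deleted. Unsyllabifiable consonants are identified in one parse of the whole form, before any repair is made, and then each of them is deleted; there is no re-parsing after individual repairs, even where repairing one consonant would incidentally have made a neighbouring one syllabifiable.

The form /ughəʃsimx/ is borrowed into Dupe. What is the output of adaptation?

uhəsi

Syllabifying with onset maximization leaves /g/, /ʃ/, /m/, /x/ stranded (no codas are permitted; onsets are limited to one consonant).
Each unlicensed consonant is deleted: /g/, /ʃ/, /m/, /x/.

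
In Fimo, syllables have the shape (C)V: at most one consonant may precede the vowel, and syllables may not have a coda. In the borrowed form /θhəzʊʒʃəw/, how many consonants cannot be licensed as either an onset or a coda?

3

The consonants /θ/, /ʒ/, /w/ cannot be parsed into a legal (C)V syllable (no codas are permitted; onsets are limited to one consonant).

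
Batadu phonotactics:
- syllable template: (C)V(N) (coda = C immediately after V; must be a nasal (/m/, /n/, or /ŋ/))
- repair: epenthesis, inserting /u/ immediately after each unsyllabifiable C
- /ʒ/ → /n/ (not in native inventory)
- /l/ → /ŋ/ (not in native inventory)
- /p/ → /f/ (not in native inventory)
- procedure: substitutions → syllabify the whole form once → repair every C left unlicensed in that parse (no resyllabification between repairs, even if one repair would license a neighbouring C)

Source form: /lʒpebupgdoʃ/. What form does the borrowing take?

ŋunufebufugudoʃu

Substitution: /l/ → /ŋ/, /ʒ/ → /n/, /p/ → /f/, giving /ŋnfebufgdoʃ/.
The consonants /ŋ/, /n/, /f/, /g/, /ʃ/ cannot be parsed into a legal (C)V(N) syllable (only a nasal (/m/, /n/, or /ŋ/) is licensed in coda position; onsets are limited to one consonant).
Epenthesis after each stranded consonant: /ŋ/ → /ŋu/, /n/ → /nu/, /f/ → /fu/, /g/ → /gu/, /ʃ/ → /ʃu/.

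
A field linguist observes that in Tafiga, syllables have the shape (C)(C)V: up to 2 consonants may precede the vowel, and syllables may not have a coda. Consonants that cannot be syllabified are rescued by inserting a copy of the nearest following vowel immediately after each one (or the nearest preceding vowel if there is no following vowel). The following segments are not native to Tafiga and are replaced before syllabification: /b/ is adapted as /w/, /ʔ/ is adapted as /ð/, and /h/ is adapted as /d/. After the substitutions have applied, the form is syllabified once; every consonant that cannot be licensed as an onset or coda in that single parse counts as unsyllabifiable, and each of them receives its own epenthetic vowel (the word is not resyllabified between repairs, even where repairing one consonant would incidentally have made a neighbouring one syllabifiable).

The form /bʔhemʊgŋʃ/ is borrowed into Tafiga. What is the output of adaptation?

Substitution: /b/ → /w/, /ʔ/ → /ð/, /h/ → /d/, giving /wðdemʊgŋʃ/.
The consonants /w/, /g/, /ŋ/, /ʃ/ cannot be parsed into a legal (C)(C)V syllable (no codas are permitted; onsets may contain at most 2 consonants).
Each unlicensed consonant becomes the onset of a new syllable: /w/ → /we/, /g/ → /gʊ/, /ŋ/ → /ŋʊ/, /ʃ/ → /ʃʊ/.

weðdemʊgʊŋʊʃʊ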